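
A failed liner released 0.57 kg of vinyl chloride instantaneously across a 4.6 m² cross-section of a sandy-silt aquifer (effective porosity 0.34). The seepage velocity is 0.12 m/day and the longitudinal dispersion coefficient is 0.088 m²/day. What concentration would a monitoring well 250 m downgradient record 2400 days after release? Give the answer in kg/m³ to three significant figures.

0.00128 kg/m³

For an instantaneous plane source, C(x,t) = M/(n_e·A·√(4πDt)) · exp(−(x−vt)²/(4Dt)), with n_e·A the pore (flow) area.
Plume center vt = 0.12 × 2400 = 288 m, so the well at 250 m is 38 m upgradient of the peak.
√(4πDt) = 51.52 m, giving peak height M/(n_e·A·√(4πDt)) = 0.57/(0.34 × 4.6 × 51.52) = 0.007074 kg/m³.
(x−vt)²/(4Dt) = (-38)²/(4 × 0.088 × 2400) = 1.709; exp(−1.709) = 0.1810.
C = 0.007074 × 0.1810 = 0.00128 kg/m³.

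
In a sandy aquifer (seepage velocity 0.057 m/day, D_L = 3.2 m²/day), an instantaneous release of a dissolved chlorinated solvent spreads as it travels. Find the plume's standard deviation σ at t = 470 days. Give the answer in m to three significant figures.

Dispersive spreading gives a Gaussian with σ² = 2Dt; advection only shifts the center.
σ = √(2 × 3.2 × 470) = 54.8 m.

54.8 m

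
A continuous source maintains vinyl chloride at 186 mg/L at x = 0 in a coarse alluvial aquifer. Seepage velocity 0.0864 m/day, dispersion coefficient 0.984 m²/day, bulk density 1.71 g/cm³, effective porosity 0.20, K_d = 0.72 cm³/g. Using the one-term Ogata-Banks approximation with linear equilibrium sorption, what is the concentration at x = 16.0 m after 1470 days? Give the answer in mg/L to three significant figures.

Retardation factor R = 1 + ρ_b·K_d/n = 1 + 1.71 × 0.72/0.20 = 7.156.
Sorption retards both mechanisms: v_R = v/R = 0.01207 m/day, D_R = D/R = 0.1375 m²/day.
v_R·t = 0.01207 × 1470 = 17.7429 m; 2√(D_R t) = 28.43 m; argument = (16.0 − 17.7429)/28.43 = -0.06130.
C = C₀ × ½·erfc(-0.06130) = 186 × 0.5345 = 99.4 mg/L.

99.4 mg/L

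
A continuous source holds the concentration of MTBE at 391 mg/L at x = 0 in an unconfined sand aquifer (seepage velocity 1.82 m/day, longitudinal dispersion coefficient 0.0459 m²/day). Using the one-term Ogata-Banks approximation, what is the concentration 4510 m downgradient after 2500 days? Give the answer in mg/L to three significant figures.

389 mg/L

For a continuous step input, C/C₀ ≈ ½·erfc((x−vt)/(2√(Dt))).
vt = 1.82 × 2500 = 4550 m and 2√(Dt) = 2√(0.0459 × 2500) = 21.42 m.
Argument (x−vt)/(2√(Dt)) = (4510 − 4550)/21.42 = -1.867; ½·erfc(-1.867) = 0.9959.
C = 391 × 0.9959 = 389 mg/L.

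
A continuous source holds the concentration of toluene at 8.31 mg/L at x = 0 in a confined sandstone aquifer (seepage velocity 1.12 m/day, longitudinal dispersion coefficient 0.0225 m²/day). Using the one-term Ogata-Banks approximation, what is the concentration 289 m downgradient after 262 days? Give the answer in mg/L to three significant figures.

7.50 mg/L

For a continuous step input, C/C₀ ≈ ½·erfc((x−vt)/(2√(Dt))).
vt = 1.12 × 262 = 293.44 m and 2√(Dt) = 2√(0.0225 × 262) = 4.856 m.
Argument (x−vt)/(2√(Dt)) = (289 − 293.44)/4.856 = -0.9143; ½·erfc(-0.9143) = 0.9020.
C = 8.31 × 0.9020 = 7.50 mg/L.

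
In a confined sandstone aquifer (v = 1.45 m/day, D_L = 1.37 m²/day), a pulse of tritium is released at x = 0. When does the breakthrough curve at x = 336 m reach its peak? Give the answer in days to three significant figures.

For the 1D instantaneous-source solution, setting ∂C/∂t = 0 at fixed x gives v²t² + 2Dt − x² = 0, so t = (√(D² + v²x²) − D)/v².
√(D² + v²x²) = √(1.37² + 1.45² × 336²) = 487.2; v² = 2.1025.
t = (487.2 − 1.37)/2.1025 = 231 days (vs. the pure-advection estimate x/v = 232 d).

231 days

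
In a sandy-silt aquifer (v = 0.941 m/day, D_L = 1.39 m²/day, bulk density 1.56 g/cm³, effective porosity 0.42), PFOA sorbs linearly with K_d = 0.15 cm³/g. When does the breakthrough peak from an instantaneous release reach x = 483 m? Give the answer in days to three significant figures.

797 days

Retardation factor R = 1 + ρ_b·K_d/n = 1 + 1.56 × 0.15/0.42 = 1.557.
Sorption retards both mechanisms: v_R = v/R = 0.6044 m/day, D_R = D/R = 0.8927 m²/day.
Peak time from v_R²t² + 2D_R t − x² = 0: t = (√(D_R² + v_R²x²) − D_R)/v_R².
√(D_R² + v_R²x²) = √(0.8927² + 0.6044² × 483²) = 291.9; v_R² = 0.3653.
t = (291.9 − 0.8927)/0.3653 = 797 days.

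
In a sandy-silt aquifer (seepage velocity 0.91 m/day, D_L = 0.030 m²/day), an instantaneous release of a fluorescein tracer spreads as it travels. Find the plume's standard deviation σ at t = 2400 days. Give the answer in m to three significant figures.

12.0 m

Dispersive spreading gives a Gaussian with σ² = 2Dt; advection only shifts the center.
σ = √(2 × 0.030 × 2400) = 12.0 m.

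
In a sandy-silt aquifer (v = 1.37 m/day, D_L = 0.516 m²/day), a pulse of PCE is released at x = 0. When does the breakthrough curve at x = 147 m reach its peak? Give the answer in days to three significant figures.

107 days

For the 1D instantaneous-source solution, setting ∂C/∂t = 0 at fixed x gives v²t² + 2Dt − x² = 0, so t = (√(D² + v²x²) − D)/v².
√(D² + v²x²) = √(0.516² + 1.37² × 147²) = 201.4; v² = 1.8769.
t = (201.4 − 0.516)/1.8769 = 107 days (vs. the pure-advection estimate x/v = 107 d).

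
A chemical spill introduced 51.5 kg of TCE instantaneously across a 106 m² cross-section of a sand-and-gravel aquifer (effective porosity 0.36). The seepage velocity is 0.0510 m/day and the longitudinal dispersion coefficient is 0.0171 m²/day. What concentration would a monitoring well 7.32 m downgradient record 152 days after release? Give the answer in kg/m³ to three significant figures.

0.232 kg/m³

For an instantaneous plane source, C(x,t) = M/(n_e·A·√(4πDt)) · exp(−(x−vt)²/(4Dt)), with n_e·A the pore (flow) area.
Plume center vt = 0.0510 × 152 = 7.752 m, so the well at 7.32 m is 0.432 m upgradient of the peak.
√(4πDt) = 5.715 m, giving peak height M/(n_e·A·√(4πDt)) = 51.5/(0.36 × 106 × 5.715) = 0.2361 kg/m³.
(x−vt)²/(4Dt) = (-0.432)²/(4 × 0.0171 × 152) = 0.01795; exp(−0.01795) = 0.9822.
C = 0.2361 × 0.9822 = 0.232 kg/m³.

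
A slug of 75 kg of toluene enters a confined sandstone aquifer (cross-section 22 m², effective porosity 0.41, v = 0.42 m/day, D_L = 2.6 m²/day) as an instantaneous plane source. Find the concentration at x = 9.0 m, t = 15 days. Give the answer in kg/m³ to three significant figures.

0.358 kg/m³

For an instantaneous plane source, C(x,t) = M/(n_e·A·√(4πDt)) · exp(−(x−vt)²/(4Dt)), with n_e·A the pore (flow) area.
Plume center vt = 0.42 × 15 = 6.3 m, so the well at 9.0 m is 2.7 m downgradient of the peak.
√(4πDt) = 22.14 m, giving peak height M/(n_e·A·√(4πDt)) = 75/(0.41 × 22 × 22.14) = 0.3756 kg/m³.
(x−vt)²/(4Dt) = (2.7)²/(4 × 2.6 × 15) = 0.04673; exp(−0.04673) = 0.9543.
C = 0.3756 × 0.9543 = 0.358 kg/m³.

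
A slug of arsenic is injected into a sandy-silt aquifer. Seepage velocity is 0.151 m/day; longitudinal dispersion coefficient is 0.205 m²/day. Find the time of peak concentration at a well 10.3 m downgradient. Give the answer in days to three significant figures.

59.8 days

For the 1D instantaneous-source solution, setting ∂C/∂t = 0 at fixed x gives v²t² + 2Dt − x² = 0, so t = (√(D² + v²x²) − D)/v².
√(D² + v²x²) = √(0.205² + 0.151² × 10.3²) = 1.569; v² = 0.022801.
t = (1.569 − 0.205)/0.022801 = 59.8 days (vs. the pure-advection estimate x/v = 68.2 d).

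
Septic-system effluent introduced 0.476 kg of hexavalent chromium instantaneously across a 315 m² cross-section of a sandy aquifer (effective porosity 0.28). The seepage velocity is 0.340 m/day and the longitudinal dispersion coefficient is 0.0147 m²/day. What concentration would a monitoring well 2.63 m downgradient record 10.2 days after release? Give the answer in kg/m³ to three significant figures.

For an instantaneous plane source, C(x,t) = M/(n_e·A·√(4πDt)) · exp(−(x−vt)²/(4Dt)), with n_e·A the pore (flow) area.
Plume center vt = 0.340 × 10.2 = 3.468 m, so the well at 2.63 m is 0.838 m upgradient of the peak.
√(4πDt) = 1.373 m, giving peak height M/(n_e·A·√(4πDt)) = 0.476/(0.28 × 315 × 1.373) = 0.003931 kg/m³.
(x−vt)²/(4Dt) = (-0.838)²/(4 × 0.0147 × 10.2) = 1.171; exp(−1.171) = 0.3101.
C = 0.003931 × 0.3101 = 0.00122 kg/m³.

0.00122 kg/m³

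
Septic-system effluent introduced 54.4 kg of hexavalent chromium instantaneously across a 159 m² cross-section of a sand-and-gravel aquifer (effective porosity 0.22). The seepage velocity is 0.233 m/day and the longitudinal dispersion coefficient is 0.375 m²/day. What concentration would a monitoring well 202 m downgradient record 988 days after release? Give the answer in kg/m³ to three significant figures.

0.0133 kg/m³

For an instantaneous plane source, C(x,t) = M/(n_e·A·√(4πDt)) · exp(−(x−vt)²/(4Dt)), with n_e·A the pore (flow) area.
Plume center vt = 0.233 × 988 = 230.204 m, so the well at 202 m is 28.204 m upgradient of the peak.
√(4πDt) = 68.23 m, giving peak height M/(n_e·A·√(4πDt)) = 54.4/(0.22 × 159 × 68.23) = 0.02279 kg/m³.
(x−vt)²/(4Dt) = (-28.204)²/(4 × 0.375 × 988) = 0.5368; exp(−0.5368) = 0.5846.
C = 0.02279 × 0.5846 = 0.0133 kg/m³.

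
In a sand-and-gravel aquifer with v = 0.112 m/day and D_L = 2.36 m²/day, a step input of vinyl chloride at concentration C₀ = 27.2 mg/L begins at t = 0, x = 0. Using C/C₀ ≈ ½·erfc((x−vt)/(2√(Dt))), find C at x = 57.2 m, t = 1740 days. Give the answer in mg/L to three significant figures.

For a continuous step input, C/C₀ ≈ ½·erfc((x−vt)/(2√(Dt))).
vt = 0.112 × 1740 = 194.88 m and 2√(Dt) = 2√(2.36 × 1740) = 128.2 m.
Argument (x−vt)/(2√(Dt)) = (57.2 − 194.88)/128.2 = -1.074; ½·erfc(-1.074) = 0.9356.
C = 27.2 × 0.9356 = 25.4 mg/L.

25.4 mg/L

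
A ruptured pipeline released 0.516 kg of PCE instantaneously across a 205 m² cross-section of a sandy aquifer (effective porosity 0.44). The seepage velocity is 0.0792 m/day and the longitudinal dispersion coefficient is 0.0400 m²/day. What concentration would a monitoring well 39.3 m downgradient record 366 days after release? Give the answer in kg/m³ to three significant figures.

For an instantaneous plane source, C(x,t) = M/(n_e·A·√(4πDt)) · exp(−(x−vt)²/(4Dt)), with n_e·A the pore (flow) area.
Plume center vt = 0.0792 × 366 = 28.9872 m, so the well at 39.3 m is 10.3128 m downgradient of the peak.
√(4πDt) = 13.56 m, giving peak height M/(n_e·A·√(4πDt)) = 0.516/(0.44 × 205 × 13.56) = 0.0004219 kg/m³.
(x−vt)²/(4Dt) = (10.3128)²/(4 × 0.0400 × 366) = 1.816; exp(−1.816) = 0.1627.
C = 0.0004219 × 0.1627 = 6.86e-05 kg/m³.

6.86e-05 kg/m³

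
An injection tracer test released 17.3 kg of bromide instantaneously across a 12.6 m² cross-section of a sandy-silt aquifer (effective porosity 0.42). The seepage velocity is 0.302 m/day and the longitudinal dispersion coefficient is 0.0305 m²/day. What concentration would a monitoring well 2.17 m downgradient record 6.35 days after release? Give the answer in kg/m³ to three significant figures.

For an instantaneous plane source, C(x,t) = M/(n_e·A·√(4πDt)) · exp(−(x−vt)²/(4Dt)), with n_e·A the pore (flow) area.
Plume center vt = 0.302 × 6.35 = 1.9177 m, so the well at 2.17 m is 0.2523 m downgradient of the peak.
√(4πDt) = 1.560 m, giving peak height M/(n_e·A·√(4πDt)) = 17.3/(0.42 × 12.6 × 1.560) = 2.096 kg/m³.
(x−vt)²/(4Dt) = (0.2523)²/(4 × 0.0305 × 6.35) = 0.08217; exp(−0.08217) = 0.9211.
C = 2.096 × 0.9211 = 1.93 kg/m³.

1.93 kg/m³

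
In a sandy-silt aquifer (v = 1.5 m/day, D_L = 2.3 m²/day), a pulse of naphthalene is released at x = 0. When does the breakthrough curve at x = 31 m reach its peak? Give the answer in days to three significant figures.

For the 1D instantaneous-source solution, setting ∂C/∂t = 0 at fixed x gives v²t² + 2Dt − x² = 0, so t = (√(D² + v²x²) − D)/v².
√(D² + v²x²) = √(2.3² + 1.5² × 31²) = 46.56; v² = 2.25.
t = (46.56 − 2.3)/2.25 = 19.7 days (vs. the pure-advection estimate x/v = 20.7 d).

19.7 days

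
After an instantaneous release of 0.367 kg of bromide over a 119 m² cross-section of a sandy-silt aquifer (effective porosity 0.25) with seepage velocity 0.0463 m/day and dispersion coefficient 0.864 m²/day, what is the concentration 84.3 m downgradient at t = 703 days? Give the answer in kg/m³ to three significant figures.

For an instantaneous plane source, C(x,t) = M/(n_e·A·√(4πDt)) · exp(−(x−vt)²/(4Dt)), with n_e·A the pore (flow) area.
Plume center vt = 0.0463 × 703 = 32.5489 m, so the well at 84.3 m is 51.7511 m downgradient of the peak.
√(4πDt) = 87.37 m, giving peak height M/(n_e·A·√(4πDt)) = 0.367/(0.25 × 119 × 87.37) = 0.0001412 kg/m³.
(x−vt)²/(4Dt) = (51.7511)²/(4 × 0.864 × 703) = 1.102; exp(−1.102) = 0.3322.
C = 0.0001412 × 0.3322 = 4.69e-05 kg/m³.

4.69e-05 kg/m³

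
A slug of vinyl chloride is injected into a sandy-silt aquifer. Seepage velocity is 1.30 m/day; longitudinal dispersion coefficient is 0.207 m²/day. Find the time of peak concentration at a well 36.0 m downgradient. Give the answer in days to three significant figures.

For the 1D instantaneous-source solution, setting ∂C/∂t = 0 at fixed x gives v²t² + 2Dt − x² = 0, so t = (√(D² + v²x²) − D)/v².
√(D² + v²x²) = √(0.207² + 1.30² × 36.0²) = 46.80; v² = 1.69.
t = (46.80 − 0.207)/1.69 = 27.6 days (vs. the pure-advection estimate x/v = 27.7 d).

27.6 days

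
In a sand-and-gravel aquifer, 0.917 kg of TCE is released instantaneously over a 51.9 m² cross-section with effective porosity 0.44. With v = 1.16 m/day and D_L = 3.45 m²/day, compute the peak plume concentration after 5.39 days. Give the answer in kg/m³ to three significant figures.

The peak of an instantaneous 1D plume sits at x = vt; there the Gaussian factor is 1 and C_max = M/(n_e·A·√(4πDt)), where n_e·A is the pore area the mass is dissolved in.
√(4πDt) = √(4π × 3.45 × 5.39) = 15.29 m, so C_max = 0.917/(0.44 × 51.9 × 15.29) = 0.00263 kg/m³.

0.00263 kg/m³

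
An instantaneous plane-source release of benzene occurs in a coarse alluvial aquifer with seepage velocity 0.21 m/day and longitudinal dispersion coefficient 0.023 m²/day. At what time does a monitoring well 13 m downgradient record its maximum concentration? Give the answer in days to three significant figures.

For the 1D instantaneous-source solution, setting ∂C/∂t = 0 at fixed x gives v²t² + 2Dt − x² = 0, so t = (√(D² + v²x²) − D)/v².
√(D² + v²x²) = √(0.023² + 0.21² × 13²) = 2.730; v² = 0.0441.
t = (2.730 − 0.023)/0.0441 = 61.4 days (vs. the pure-advection estimate x/v = 61.9 d).

61.4 days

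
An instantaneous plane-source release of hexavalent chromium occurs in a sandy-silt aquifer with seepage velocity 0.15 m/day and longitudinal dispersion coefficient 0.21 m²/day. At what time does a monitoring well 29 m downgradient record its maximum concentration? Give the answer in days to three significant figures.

For the 1D instantaneous-source solution, setting ∂C/∂t = 0 at fixed x gives v²t² + 2Dt − x² = 0, so t = (√(D² + v²x²) − D)/v².
√(D² + v²x²) = √(0.21² + 0.15² × 29²) = 4.355; v² = 0.0225.
t = (4.355 − 0.21)/0.0225 = 184 days (vs. the pure-advection estimate x/v = 193 d).

184 days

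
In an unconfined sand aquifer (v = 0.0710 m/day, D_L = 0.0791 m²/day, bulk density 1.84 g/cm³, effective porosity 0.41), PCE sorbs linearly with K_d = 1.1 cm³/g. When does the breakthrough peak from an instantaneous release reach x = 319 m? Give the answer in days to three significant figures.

26600 days

Retardation factor R = 1 + ρ_b·K_d/n = 1 + 1.84 × 1.1/0.41 = 5.937.
Sorption retards both mechanisms: v_R = v/R = 0.01196 m/day, D_R = D/R = 0.01332 m²/day.
Peak time from v_R²t² + 2D_R t − x² = 0: t = (√(D_R² + v_R²x²) − D_R)/v_R².
√(D_R² + v_R²x²) = √(0.01332² + 0.01196² × 319²) = 3.815; v_R² = 0.0001430.
t = (3.815 − 0.01332)/0.0001430 = 26600 days.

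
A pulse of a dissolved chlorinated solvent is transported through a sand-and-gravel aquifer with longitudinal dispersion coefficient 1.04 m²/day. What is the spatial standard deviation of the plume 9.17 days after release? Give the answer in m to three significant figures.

4.37 m

Dispersive spreading gives a Gaussian with σ² = 2Dt; advection only shifts the center.
σ = √(2 × 1.04 × 9.17) = 4.37 m.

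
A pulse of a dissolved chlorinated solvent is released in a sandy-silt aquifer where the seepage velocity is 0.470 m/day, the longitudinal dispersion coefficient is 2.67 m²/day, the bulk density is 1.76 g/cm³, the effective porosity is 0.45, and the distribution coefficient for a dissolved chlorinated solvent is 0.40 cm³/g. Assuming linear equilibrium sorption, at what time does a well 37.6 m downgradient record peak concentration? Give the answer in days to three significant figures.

Retardation factor R = 1 + ρ_b·K_d/n = 1 + 1.76 × 0.40/0.45 = 2.564.
Sorption retards both mechanisms: v_R = v/R = 0.1833 m/day, D_R = D/R = 1.041 m²/day.
Peak time from v_R²t² + 2D_R t − x² = 0: t = (√(D_R² + v_R²x²) − D_R)/v_R².
√(D_R² + v_R²x²) = √(1.041² + 0.1833² × 37.6²) = 6.970; v_R² = 0.03360.
t = (6.970 − 1.041)/0.03360 = 176 days.

176 days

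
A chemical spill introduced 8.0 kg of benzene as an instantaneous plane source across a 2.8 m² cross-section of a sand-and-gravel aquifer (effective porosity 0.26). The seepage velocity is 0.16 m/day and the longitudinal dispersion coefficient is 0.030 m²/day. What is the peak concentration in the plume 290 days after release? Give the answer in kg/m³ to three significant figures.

1.05 kg/m³

The peak of an instantaneous 1D plume sits at x = vt; there the Gaussian factor is 1 and C_max = M/(n_e·A·√(4πDt)), where n_e·A is the pore area the mass is dissolved in.
√(4πDt) = √(4π × 0.030 × 290) = 10.46 m, so C_max = 8.0/(0.26 × 2.8 × 10.46) = 1.05 kg/m³.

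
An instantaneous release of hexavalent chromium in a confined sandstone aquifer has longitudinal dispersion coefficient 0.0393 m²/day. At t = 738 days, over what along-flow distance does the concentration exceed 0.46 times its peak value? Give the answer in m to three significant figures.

The plume is Gaussian with σ = √(2Dt) = √(2 × 0.0393 × 738) = 7.616 m.
C/C_peak = exp(−Δx²/(2σ²)) = 0.46 ⇒ Δx = σ·√(−2 ln 0.46) = 7.616 × 1.246 = 9.490 m.
Width = 2Δx = 19.0 m.

19.0 m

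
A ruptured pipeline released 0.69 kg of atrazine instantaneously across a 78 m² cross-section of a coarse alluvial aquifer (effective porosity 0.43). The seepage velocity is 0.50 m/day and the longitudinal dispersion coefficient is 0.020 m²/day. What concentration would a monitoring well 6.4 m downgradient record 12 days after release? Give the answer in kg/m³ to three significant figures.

For an instantaneous plane source, C(x,t) = M/(n_e·A·√(4πDt)) · exp(−(x−vt)²/(4Dt)), with n_e·A the pore (flow) area.
Plume center vt = 0.50 × 12 = 6 m, so the well at 6.4 m is 0.4 m downgradient of the peak.
√(4πDt) = 1.737 m, giving peak height M/(n_e·A·√(4πDt)) = 0.69/(0.43 × 78 × 1.737) = 0.01184 kg/m³.
(x−vt)²/(4Dt) = (0.4)²/(4 × 0.020 × 12) = 0.1667; exp(−0.1667) = 0.8465.
C = 0.01184 × 0.8465 = 0.0100 kg/m³.

0.0100 kg/m³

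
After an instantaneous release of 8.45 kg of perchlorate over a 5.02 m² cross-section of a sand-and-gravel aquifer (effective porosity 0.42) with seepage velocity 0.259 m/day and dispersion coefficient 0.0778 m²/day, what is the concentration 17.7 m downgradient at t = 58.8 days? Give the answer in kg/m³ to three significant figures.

For an instantaneous plane source, C(x,t) = M/(n_e·A·√(4πDt)) · exp(−(x−vt)²/(4Dt)), with n_e·A the pore (flow) area.
Plume center vt = 0.259 × 58.8 = 15.2292 m, so the well at 17.7 m is 2.4708 m downgradient of the peak.
√(4πDt) = 7.582 m, giving peak height M/(n_e·A·√(4πDt)) = 8.45/(0.42 × 5.02 × 7.582) = 0.5286 kg/m³.
(x−vt)²/(4Dt) = (2.4708)²/(4 × 0.0778 × 58.8) = 0.3336; exp(−0.3336) = 0.7163.
C = 0.5286 × 0.7163 = 0.379 kg/m³.

0.379 kg/m³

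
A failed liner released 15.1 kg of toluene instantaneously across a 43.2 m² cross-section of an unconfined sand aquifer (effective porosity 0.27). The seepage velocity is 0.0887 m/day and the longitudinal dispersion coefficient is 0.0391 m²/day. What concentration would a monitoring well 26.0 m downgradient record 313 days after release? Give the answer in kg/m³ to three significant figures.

For an instantaneous plane source, C(x,t) = M/(n_e·A·√(4πDt)) · exp(−(x−vt)²/(4Dt)), with n_e·A the pore (flow) area.
Plume center vt = 0.0887 × 313 = 27.7631 m, so the well at 26.0 m is 1.7631 m upgradient of the peak.
√(4πDt) = 12.40 m, giving peak height M/(n_e·A·√(4πDt)) = 15.1/(0.27 × 43.2 × 12.40) = 0.1044 kg/m³.
(x−vt)²/(4Dt) = (-1.7631)²/(4 × 0.0391 × 313) = 0.06350; exp(−0.06350) = 0.9385.
C = 0.1044 × 0.9385 = 0.0980 kg/m³.

0.0980 kg/m³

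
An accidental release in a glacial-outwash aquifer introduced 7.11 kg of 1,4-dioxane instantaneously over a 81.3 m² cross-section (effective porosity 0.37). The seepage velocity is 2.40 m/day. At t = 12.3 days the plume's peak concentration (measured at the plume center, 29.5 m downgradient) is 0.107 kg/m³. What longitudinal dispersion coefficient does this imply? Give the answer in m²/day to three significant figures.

At the plume center C_max = M/(n_e·A·√(4πDt)), so D = M²/(4πt·(n_e·A·C_max)²).
n_e·A·C_max = 0.37 × 81.3 × 0.107 = 3.219 kg/m.
D = 7.11²/(4π × 12.3 × 3.219²) = 0.0316 m²/day.

0.0316 m²/day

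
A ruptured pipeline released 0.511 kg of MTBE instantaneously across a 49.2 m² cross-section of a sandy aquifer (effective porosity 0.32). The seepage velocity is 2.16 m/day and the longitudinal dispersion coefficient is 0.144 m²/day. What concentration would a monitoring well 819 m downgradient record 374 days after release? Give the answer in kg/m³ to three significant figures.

For an instantaneous plane source, C(x,t) = M/(n_e·A·√(4πDt)) · exp(−(x−vt)²/(4Dt)), with n_e·A the pore (flow) area.
Plume center vt = 2.16 × 374 = 807.84 m, so the well at 819 m is 11.16 m downgradient of the peak.
√(4πDt) = 26.01 m, giving peak height M/(n_e·A·√(4πDt)) = 0.511/(0.32 × 49.2 × 26.01) = 0.001248 kg/m³.
(x−vt)²/(4Dt) = (11.16)²/(4 × 0.144 × 374) = 0.5781; exp(−0.5781) = 0.5610.
C = 0.001248 × 0.5610 = 0.000700 kg/m³.

0.000700 kg/m³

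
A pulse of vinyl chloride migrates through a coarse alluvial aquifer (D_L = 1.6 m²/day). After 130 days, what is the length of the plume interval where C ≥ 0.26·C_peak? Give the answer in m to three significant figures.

The plume is Gaussian with σ = √(2Dt) = √(2 × 1.6 × 130) = 20.40 m.
C/C_peak = exp(−Δx²/(2σ²)) = 0.26 ⇒ Δx = σ·√(−2 ln 0.26) = 20.40 × 1.641 = 33.48 m.
Width = 2Δx = 67.0 m.

67.0 m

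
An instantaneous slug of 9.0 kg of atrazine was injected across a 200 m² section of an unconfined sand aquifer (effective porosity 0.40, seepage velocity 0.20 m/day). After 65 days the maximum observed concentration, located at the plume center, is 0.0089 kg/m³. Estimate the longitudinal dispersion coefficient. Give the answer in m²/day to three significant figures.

At the plume center C_max = M/(n_e·A·√(4πDt)), so D = M²/(4πt·(n_e·A·C_max)²).
n_e·A·C_max = 0.40 × 200 × 0.0089 = 0.7120 kg/m.
D = 9.0²/(4π × 65 × 0.7120²) = 0.196 m²/day.

0.196 m²/day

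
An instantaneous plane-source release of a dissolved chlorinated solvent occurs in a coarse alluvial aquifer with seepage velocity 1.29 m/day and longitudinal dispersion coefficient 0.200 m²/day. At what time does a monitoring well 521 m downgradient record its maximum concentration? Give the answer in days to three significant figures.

404 days

For the 1D instantaneous-source solution, setting ∂C/∂t = 0 at fixed x gives v²t² + 2Dt − x² = 0, so t = (√(D² + v²x²) − D)/v².
√(D² + v²x²) = √(0.200² + 1.29² × 521²) = 672.1; v² = 1.6641.
t = (672.1 − 0.200)/1.6641 = 404 days (vs. the pure-advection estimate x/v = 404 d).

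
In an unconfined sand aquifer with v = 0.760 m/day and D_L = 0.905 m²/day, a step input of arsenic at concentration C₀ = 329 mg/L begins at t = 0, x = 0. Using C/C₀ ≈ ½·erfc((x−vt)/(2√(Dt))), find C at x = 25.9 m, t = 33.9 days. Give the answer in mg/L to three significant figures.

162 mg/L

For a continuous step input, C/C₀ ≈ ½·erfc((x−vt)/(2√(Dt))).
vt = 0.760 × 33.9 = 25.764 m and 2√(Dt) = 2√(0.905 × 33.9) = 11.08 m.
Argument (x−vt)/(2√(Dt)) = (25.9 − 25.764)/11.08 = 0.01227; ½·erfc(0.01227) = 0.4931.
C = 329 × 0.4931 = 162 mg/L.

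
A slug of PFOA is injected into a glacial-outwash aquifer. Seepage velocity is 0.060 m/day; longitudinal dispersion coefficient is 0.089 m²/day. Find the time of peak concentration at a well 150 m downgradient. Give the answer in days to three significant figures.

For the 1D instantaneous-source solution, setting ∂C/∂t = 0 at fixed x gives v²t² + 2Dt − x² = 0, so t = (√(D² + v²x²) − D)/v².
√(D² + v²x²) = √(0.089² + 0.060² × 150²) = 9.000; v² = 0.0036.
t = (9.000 − 0.089)/0.0036 = 2480 days (vs. the pure-advection estimate x/v = 2500 d).

2480 days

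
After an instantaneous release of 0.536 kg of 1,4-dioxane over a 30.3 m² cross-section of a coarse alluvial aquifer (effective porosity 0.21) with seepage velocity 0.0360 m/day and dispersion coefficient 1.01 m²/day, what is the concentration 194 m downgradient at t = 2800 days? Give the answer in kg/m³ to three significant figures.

For an instantaneous plane source, C(x,t) = M/(n_e·A·√(4πDt)) · exp(−(x−vt)²/(4Dt)), with n_e·A the pore (flow) area.
Plume center vt = 0.0360 × 2800 = 100.8 m, so the well at 194 m is 93.2 m downgradient of the peak.
√(4πDt) = 188.5 m, giving peak height M/(n_e·A·√(4πDt)) = 0.536/(0.21 × 30.3 × 188.5) = 0.0004469 kg/m³.
(x−vt)²/(4Dt) = (93.2)²/(4 × 1.01 × 2800) = 0.7679; exp(−0.7679) = 0.4640.
C = 0.0004469 × 0.4640 = 0.000207 kg/m³.

0.000207 kg/m³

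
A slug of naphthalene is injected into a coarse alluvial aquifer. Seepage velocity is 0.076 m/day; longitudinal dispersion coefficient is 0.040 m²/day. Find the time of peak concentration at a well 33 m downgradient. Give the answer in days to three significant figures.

For the 1D instantaneous-source solution, setting ∂C/∂t = 0 at fixed x gives v²t² + 2Dt − x² = 0, so t = (√(D² + v²x²) − D)/v².
√(D² + v²x²) = √(0.040² + 0.076² × 33²) = 2.508; v² = 0.005776.
t = (2.508 − 0.040)/0.005776 = 427 days (vs. the pure-advection estimate x/v = 434 d).

427 days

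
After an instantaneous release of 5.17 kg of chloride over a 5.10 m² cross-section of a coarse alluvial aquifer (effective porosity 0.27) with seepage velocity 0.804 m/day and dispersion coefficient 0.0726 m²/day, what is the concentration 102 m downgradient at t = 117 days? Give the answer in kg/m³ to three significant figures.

For an instantaneous plane source, C(x,t) = M/(n_e·A·√(4πDt)) · exp(−(x−vt)²/(4Dt)), with n_e·A the pore (flow) area.
Plume center vt = 0.804 × 117 = 94.068 m, so the well at 102 m is 7.932 m downgradient of the peak.
√(4πDt) = 10.33 m, giving peak height M/(n_e·A·√(4πDt)) = 5.17/(0.27 × 5.10 × 10.33) = 0.3635 kg/m³.
(x−vt)²/(4Dt) = (7.932)²/(4 × 0.0726 × 117) = 1.852; exp(−1.852) = 0.1569.
C = 0.3635 × 0.1569 = 0.0570 kg/m³.

0.0570 kg/m³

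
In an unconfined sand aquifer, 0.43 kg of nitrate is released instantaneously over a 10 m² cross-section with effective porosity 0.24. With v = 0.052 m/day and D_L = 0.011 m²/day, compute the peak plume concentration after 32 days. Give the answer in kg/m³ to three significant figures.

0.0852 kg/m³

The peak of an instantaneous 1D plume sits at x = vt; there the Gaussian factor is 1 and C_max = M/(n_e·A·√(4πDt)), where n_e·A is the pore area the mass is dissolved in.
√(4πDt) = √(4π × 0.011 × 32) = 2.103 m, so C_max = 0.43/(0.24 × 10 × 2.103) = 0.0852 kg/m³.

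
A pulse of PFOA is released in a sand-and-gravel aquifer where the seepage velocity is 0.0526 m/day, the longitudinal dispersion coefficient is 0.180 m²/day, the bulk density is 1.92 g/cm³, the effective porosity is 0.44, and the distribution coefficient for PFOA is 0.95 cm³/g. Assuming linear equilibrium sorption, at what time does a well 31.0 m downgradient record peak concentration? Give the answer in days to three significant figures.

Retardation factor R = 1 + ρ_b·K_d/n = 1 + 1.92 × 0.95/0.44 = 5.145.
Sorption retards both mechanisms: v_R = v/R = 0.01022 m/day, D_R = D/R = 0.03499 m²/day.
Peak time from v_R²t² + 2D_R t − x² = 0: t = (√(D_R² + v_R²x²) − D_R)/v_R².
√(D_R² + v_R²x²) = √(0.03499² + 0.01022² × 31.0²) = 0.3187; v_R² = 0.0001044.
t = (0.3187 − 0.03499)/0.0001044 = 2720 days.

2720 days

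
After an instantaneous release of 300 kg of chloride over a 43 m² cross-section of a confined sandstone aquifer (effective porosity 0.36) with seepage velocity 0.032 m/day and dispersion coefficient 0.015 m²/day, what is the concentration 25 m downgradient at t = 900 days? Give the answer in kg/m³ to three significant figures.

1.14 kg/m³

For an instantaneous plane source, C(x,t) = M/(n_e·A·√(4πDt)) · exp(−(x−vt)²/(4Dt)), with n_e·A the pore (flow) area.
Plume center vt = 0.032 × 900 = 28.8 m, so the well at 25 m is 3.8 m upgradient of the peak.
√(4πDt) = 13.02 m, giving peak height M/(n_e·A·√(4πDt)) = 300/(0.36 × 43 × 13.02) = 1.488 kg/m³.
(x−vt)²/(4Dt) = (-3.8)²/(4 × 0.015 × 900) = 0.2674; exp(−0.2674) = 0.7654.
C = 1.488 × 0.7654 = 1.14 kg/m³.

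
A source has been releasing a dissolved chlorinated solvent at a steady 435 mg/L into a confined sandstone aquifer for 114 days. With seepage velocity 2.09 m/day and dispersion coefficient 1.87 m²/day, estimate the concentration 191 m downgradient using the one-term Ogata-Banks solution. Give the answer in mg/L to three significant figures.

For a continuous step input, C/C₀ ≈ ½·erfc((x−vt)/(2√(Dt))).
vt = 2.09 × 114 = 238.26 m and 2√(Dt) = 2√(1.87 × 114) = 29.20 m.
Argument (x−vt)/(2√(Dt)) = (191 − 238.26)/29.20 = -1.618; ½·erfc(-1.618) = 0.9889.
C = 435 × 0.9889 = 430 mg/L.

430 mg/L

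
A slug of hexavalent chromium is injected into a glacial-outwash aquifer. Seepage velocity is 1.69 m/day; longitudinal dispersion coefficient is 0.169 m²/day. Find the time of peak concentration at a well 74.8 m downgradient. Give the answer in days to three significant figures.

For the 1D instantaneous-source solution, setting ∂C/∂t = 0 at fixed x gives v²t² + 2Dt − x² = 0, so t = (√(D² + v²x²) − D)/v².
√(D² + v²x²) = √(0.169² + 1.69² × 74.8²) = 126.4; v² = 2.8561.
t = (126.4 − 0.169)/2.8561 = 44.2 days (vs. the pure-advection estimate x/v = 44.3 d).

44.2 days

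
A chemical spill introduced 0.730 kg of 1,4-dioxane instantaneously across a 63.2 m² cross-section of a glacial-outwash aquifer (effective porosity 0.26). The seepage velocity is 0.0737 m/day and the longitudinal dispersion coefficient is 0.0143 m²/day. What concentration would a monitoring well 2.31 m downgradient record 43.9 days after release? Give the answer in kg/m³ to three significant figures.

0.0112 kg/m³

For an instantaneous plane source, C(x,t) = M/(n_e·A·√(4πDt)) · exp(−(x−vt)²/(4Dt)), with n_e·A the pore (flow) area.
Plume center vt = 0.0737 × 43.9 = 3.23543 m, so the well at 2.31 m is 0.92543 m upgradient of the peak.
√(4πDt) = 2.809 m, giving peak height M/(n_e·A·√(4πDt)) = 0.730/(0.26 × 63.2 × 2.809) = 0.01582 kg/m³.
(x−vt)²/(4Dt) = (-0.92543)²/(4 × 0.0143 × 43.9) = 0.3411; exp(−0.3411) = 0.7110.
C = 0.01582 × 0.7110 = 0.0112 kg/m³.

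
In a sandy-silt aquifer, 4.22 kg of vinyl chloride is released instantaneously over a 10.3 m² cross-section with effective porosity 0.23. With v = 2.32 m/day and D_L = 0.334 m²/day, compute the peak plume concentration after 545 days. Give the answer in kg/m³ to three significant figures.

The peak of an instantaneous 1D plume sits at x = vt; there the Gaussian factor is 1 and C_max = M/(n_e·A·√(4πDt)), where n_e·A is the pore area the mass is dissolved in.
√(4πDt) = √(4π × 0.334 × 545) = 47.83 m, so C_max = 4.22/(0.23 × 10.3 × 47.83) = 0.0372 kg/m³.

0.0372 kg/m³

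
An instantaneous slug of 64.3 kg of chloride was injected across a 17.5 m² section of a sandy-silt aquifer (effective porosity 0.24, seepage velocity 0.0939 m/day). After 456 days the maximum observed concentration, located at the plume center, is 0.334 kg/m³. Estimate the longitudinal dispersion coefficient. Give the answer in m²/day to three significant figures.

At the plume center C_max = M/(n_e·A·√(4πDt)), so D = M²/(4πt·(n_e·A·C_max)²).
n_e·A·C_max = 0.24 × 17.5 × 0.334 = 1.403 kg/m.
D = 64.3²/(4π × 456 × 1.403²) = 0.367 m²/day.

0.367 m²/day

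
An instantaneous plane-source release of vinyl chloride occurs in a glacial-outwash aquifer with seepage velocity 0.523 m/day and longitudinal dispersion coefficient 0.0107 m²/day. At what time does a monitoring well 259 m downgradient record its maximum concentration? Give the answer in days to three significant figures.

For the 1D instantaneous-source solution, setting ∂C/∂t = 0 at fixed x gives v²t² + 2Dt − x² = 0, so t = (√(D² + v²x²) − D)/v².
√(D² + v²x²) = √(0.0107² + 0.523² × 259²) = 135.5; v² = 0.273529.
t = (135.5 − 0.0107)/0.273529 = 495 days (vs. the pure-advection estimate x/v = 495 d).

495 days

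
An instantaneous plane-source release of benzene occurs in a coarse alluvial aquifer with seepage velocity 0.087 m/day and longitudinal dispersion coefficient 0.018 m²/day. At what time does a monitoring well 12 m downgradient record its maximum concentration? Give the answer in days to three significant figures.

For the 1D instantaneous-source solution, setting ∂C/∂t = 0 at fixed x gives v²t² + 2Dt − x² = 0, so t = (√(D² + v²x²) − D)/v².
√(D² + v²x²) = √(0.018² + 0.087² × 12²) = 1.044; v² = 0.007569.
t = (1.044 − 0.018)/0.007569 = 136 days (vs. the pure-advection estimate x/v = 138 d).

136 days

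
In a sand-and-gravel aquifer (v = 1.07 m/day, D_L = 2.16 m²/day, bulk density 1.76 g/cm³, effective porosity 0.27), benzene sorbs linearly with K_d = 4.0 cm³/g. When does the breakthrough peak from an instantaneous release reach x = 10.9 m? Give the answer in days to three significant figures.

229 days

Retardation factor R = 1 + ρ_b·K_d/n = 1 + 1.76 × 4.0/0.27 = 27.07.
Sorption retards both mechanisms: v_R = v/R = 0.03953 m/day, D_R = D/R = 0.07979 m²/day.
Peak time from v_R²t² + 2D_R t − x² = 0: t = (√(D_R² + v_R²x²) − D_R)/v_R².
√(D_R² + v_R²x²) = √(0.07979² + 0.03953² × 10.9²) = 0.4382; v_R² = 0.001563.
t = (0.4382 − 0.07979)/0.001563 = 229 days.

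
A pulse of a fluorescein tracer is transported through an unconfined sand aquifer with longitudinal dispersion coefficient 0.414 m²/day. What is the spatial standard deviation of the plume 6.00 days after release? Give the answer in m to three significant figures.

Dispersive spreading gives a Gaussian with σ² = 2Dt; advection only shifts the center.
σ = √(2 × 0.414 × 6.00) = 2.23 m.

2.23 m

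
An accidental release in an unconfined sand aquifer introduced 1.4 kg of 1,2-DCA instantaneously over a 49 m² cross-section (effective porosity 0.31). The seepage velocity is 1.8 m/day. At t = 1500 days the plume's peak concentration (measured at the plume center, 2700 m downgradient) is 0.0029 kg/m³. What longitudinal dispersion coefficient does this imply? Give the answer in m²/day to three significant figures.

At the plume center C_max = M/(n_e·A·√(4πDt)), so D = M²/(4πt·(n_e·A·C_max)²).
n_e·A·C_max = 0.31 × 49 × 0.0029 = 0.04405 kg/m.
D = 1.4²/(4π × 1500 × 0.04405²) = 0.0536 m²/day.

0.0536 m²/day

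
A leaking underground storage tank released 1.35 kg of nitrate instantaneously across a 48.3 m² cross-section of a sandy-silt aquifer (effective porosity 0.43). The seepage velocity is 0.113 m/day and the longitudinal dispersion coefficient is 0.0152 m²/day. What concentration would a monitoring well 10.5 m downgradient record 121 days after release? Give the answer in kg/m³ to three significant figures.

0.00344 kg/m³

For an instantaneous plane source, C(x,t) = M/(n_e·A·√(4πDt)) · exp(−(x−vt)²/(4Dt)), with n_e·A the pore (flow) area.
Plume center vt = 0.113 × 121 = 13.673 m, so the well at 10.5 m is 3.173 m upgradient of the peak.
√(4πDt) = 4.808 m, giving peak height M/(n_e·A·√(4πDt)) = 1.35/(0.43 × 48.3 × 4.808) = 0.01352 kg/m³.
(x−vt)²/(4Dt) = (-3.173)²/(4 × 0.0152 × 121) = 1.369; exp(−1.369) = 0.2544.
C = 0.01352 × 0.2544 = 0.00344 kg/m³.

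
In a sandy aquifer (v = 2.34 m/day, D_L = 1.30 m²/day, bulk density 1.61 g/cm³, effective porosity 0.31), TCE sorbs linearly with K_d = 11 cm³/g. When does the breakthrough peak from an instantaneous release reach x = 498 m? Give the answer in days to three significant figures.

Retardation factor R = 1 + ρ_b·K_d/n = 1 + 1.61 × 11/0.31 = 58.13.
Sorption retards both mechanisms: v_R = v/R = 0.04025 m/day, D_R = D/R = 0.02236 m²/day.
Peak time from v_R²t² + 2D_R t − x² = 0: t = (√(D_R² + v_R²x²) − D_R)/v_R².
√(D_R² + v_R²x²) = √(0.02236² + 0.04025² × 498²) = 20.04; v_R² = 0.001620.
t = (20.04 − 0.02236)/0.001620 = 12400 days.

12400 days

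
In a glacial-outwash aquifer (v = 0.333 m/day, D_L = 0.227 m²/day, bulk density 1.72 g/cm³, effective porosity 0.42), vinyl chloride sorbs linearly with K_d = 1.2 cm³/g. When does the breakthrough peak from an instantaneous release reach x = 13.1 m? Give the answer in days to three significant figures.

Retardation factor R = 1 + ρ_b·K_d/n = 1 + 1.72 × 1.2/0.42 = 5.914.
Sorption retards both mechanisms: v_R = v/R = 0.05631 m/day, D_R = D/R = 0.03838 m²/day.
Peak time from v_R²t² + 2D_R t − x² = 0: t = (√(D_R² + v_R²x²) − D_R)/v_R².
√(D_R² + v_R²x²) = √(0.03838² + 0.05631² × 13.1²) = 0.7387; v_R² = 0.003171.
t = (0.7387 − 0.03838)/0.003171 = 221 days.

221 days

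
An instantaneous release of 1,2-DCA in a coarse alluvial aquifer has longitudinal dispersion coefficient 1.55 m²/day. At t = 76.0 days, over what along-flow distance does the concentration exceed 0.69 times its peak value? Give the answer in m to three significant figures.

The plume is Gaussian with σ = √(2Dt) = √(2 × 1.55 × 76.0) = 15.35 m.
C/C_peak = exp(−Δx²/(2σ²)) = 0.69 ⇒ Δx = σ·√(−2 ln 0.69) = 15.35 × 0.8615 = 13.22 m.
Width = 2Δx = 26.4 m.

26.4 m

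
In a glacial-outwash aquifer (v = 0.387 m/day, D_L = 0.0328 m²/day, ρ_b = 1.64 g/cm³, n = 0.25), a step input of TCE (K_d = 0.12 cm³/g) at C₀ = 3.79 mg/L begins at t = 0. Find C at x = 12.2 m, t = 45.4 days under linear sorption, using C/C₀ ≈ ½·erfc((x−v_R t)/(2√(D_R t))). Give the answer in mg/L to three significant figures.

0.126 mg/L

Retardation factor R = 1 + ρ_b·K_d/n = 1 + 1.64 × 0.12/0.25 = 1.787.
Sorption retards both mechanisms: v_R = v/R = 0.2166 m/day, D_R = D/R = 0.01835 m²/day.
v_R·t = 0.2166 × 45.4 = 9.83364 m; 2√(D_R t) = 1.825 m; argument = (12.2 − 9.83364)/1.825 = 1.297.
C = C₀ × ½·erfc(1.297) = 3.79 × 0.03331 = 0.126 mg/L.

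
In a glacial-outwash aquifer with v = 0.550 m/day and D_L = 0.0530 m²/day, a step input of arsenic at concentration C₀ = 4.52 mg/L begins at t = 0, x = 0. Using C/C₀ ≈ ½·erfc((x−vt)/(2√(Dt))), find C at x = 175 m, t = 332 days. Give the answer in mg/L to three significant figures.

4.07 mg/L

For a continuous step input, C/C₀ ≈ ½·erfc((x−vt)/(2√(Dt))).
vt = 0.550 × 332 = 182.6 m and 2√(Dt) = 2√(0.0530 × 332) = 8.390 m.
Argument (x−vt)/(2√(Dt)) = (175 − 182.6)/8.390 = -0.9058; ½·erfc(-0.9058) = 0.8999.
C = 4.52 × 0.8999 = 4.07 mg/L.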